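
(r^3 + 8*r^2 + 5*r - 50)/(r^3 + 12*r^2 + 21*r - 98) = (r^2 + 10*r + 25)/(r^2 + 14*r + 49)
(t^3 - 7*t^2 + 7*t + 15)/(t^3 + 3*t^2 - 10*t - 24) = (t^2 - 4*t - 5)/(t^2 + 6*t + 8)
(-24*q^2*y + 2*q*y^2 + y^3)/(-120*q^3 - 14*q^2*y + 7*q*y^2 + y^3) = y/(5*q + y)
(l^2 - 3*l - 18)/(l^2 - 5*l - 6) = (l + 3)/(l + 1)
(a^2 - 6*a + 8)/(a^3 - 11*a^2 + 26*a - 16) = (a - 4)/(a^2 - 9*a + 8)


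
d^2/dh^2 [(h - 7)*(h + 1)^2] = 6*h - 10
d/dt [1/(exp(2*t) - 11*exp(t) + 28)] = (11 - 2*exp(t))*exp(t)/(exp(2*t) - 11*exp(t) + 28)^2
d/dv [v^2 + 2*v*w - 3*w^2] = 2*v + 2*w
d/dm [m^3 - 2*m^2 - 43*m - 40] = 3*m^2 - 4*m - 43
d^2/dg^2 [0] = 0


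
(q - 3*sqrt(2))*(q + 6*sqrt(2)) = q^2 + 3*sqrt(2)*q - 36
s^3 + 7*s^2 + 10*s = s*(s + 2)*(s + 5)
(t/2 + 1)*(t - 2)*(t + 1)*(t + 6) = t^4/2 + 7*t^3/2 + t^2 - 14*t - 12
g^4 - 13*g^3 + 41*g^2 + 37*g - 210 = (g - 7)*(g - 5)*(g - 3)*(g + 2)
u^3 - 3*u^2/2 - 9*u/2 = u*(u - 3)*(u + 3/2)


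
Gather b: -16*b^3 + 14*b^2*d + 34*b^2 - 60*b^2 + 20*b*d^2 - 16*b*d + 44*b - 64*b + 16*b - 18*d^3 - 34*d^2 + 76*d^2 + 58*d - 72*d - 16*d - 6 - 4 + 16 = -16*b^3 + b^2*(14*d - 26) + b*(20*d^2 - 16*d - 4) - 18*d^3 + 42*d^2 - 30*d + 6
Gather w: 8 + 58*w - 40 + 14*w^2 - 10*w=14*w^2 + 48*w - 32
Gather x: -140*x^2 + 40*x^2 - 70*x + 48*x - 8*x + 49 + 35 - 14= -100*x^2 - 30*x + 70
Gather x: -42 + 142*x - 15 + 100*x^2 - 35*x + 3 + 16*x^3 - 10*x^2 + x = 16*x^3 + 90*x^2 + 108*x - 54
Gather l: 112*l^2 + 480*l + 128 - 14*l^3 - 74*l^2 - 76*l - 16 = -14*l^3 + 38*l^2 + 404*l + 112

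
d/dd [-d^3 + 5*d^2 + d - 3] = -3*d^2 + 10*d + 1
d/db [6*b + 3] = 6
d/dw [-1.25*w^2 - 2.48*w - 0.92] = -2.5*w - 2.48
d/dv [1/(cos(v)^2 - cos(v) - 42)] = (2*cos(v) - 1)*sin(v)/(sin(v)^2 + cos(v) + 41)^2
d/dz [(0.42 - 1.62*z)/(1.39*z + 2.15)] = (-5.652852*z - 8.74362)/(1.39*z + 2.15)^3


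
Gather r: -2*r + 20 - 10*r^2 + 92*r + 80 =-10*r^2 + 90*r + 100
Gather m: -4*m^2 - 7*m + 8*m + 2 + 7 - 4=-4*m^2 + m + 5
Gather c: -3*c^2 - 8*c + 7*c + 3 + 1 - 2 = -3*c^2 - c + 2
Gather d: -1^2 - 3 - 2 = -6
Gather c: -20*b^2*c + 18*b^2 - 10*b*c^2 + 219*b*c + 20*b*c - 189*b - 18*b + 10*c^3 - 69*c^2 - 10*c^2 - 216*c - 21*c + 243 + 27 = 18*b^2 - 207*b + 10*c^3 + c^2*(-10*b - 79) + c*(-20*b^2 + 239*b - 237) + 270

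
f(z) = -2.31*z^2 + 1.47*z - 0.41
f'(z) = 1.47 - 4.62*z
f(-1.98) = -12.38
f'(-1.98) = 10.62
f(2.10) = -7.51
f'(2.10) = -8.23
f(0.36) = -0.18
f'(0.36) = -0.19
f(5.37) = -59.13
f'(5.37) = -23.34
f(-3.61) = -35.82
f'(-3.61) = 18.15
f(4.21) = -35.16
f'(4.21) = -17.98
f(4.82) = -46.99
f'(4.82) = -20.80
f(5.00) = -50.81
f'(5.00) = -21.63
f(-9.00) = -200.75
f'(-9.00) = 43.05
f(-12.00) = -350.69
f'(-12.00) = 56.91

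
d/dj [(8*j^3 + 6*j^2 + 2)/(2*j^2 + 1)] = 4*j*(4*j^3 + 6*j + 1)/(4*j^4 + 4*j^2 + 1)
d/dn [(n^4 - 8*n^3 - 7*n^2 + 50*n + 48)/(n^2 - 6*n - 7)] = 2*(n^3 - 15*n^2 + 63*n - 31)/(n^2 - 14*n + 49)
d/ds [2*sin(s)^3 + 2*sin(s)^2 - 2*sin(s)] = 2*(3*sin(s)^2 + 2*sin(s) - 1)*cos(s)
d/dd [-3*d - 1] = -3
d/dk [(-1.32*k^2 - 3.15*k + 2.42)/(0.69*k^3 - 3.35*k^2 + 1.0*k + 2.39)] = (0.9108*k^4 + 4.347*k^3 - 16.8819*k^2 + 9.9044*k - 9.9485)/(0.4761*k^6 - 4.623*k^5 + 12.6025*k^4 - 3.4018*k^3 - 15.013*k^2 + 4.78*k + 5.7121)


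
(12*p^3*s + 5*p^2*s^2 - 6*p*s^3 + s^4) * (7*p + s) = 84*p^4*s + 47*p^3*s^2 - 37*p^2*s^3 + p*s^4 + s^5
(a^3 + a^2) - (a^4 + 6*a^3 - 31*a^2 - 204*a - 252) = -a^4 - 5*a^3 + 32*a^2 + 204*a + 252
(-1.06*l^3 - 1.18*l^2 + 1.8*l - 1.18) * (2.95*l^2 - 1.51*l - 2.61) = -3.127*l^5 - 1.8804*l^4 + 9.8584*l^3 - 3.1192*l^2 - 2.9162*l + 3.0798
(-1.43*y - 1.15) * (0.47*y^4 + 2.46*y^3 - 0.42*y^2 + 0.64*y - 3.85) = -0.6721*y^5 - 4.0583*y^4 - 2.2284*y^3 - 0.4322*y^2 + 4.7695*y + 4.4275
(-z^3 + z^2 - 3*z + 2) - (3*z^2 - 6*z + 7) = -z^3 - 2*z^2 + 3*z - 5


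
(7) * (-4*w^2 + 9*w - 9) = -28*w^2 + 63*w - 63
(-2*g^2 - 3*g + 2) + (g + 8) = -2*g^2 - 2*g + 10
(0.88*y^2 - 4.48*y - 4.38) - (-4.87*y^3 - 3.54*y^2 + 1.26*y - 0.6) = 4.87*y^3 + 4.42*y^2 - 5.74*y - 3.78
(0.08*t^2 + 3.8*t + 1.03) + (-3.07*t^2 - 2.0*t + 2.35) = -2.99*t^2 + 1.8*t + 3.38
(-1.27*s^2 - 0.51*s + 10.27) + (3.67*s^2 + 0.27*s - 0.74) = 2.4*s^2 - 0.24*s + 9.53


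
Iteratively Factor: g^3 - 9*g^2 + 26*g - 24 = (g - 4)*(g^2 - 5*g + 6) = (g - 4)*(g - 2)*(g - 3)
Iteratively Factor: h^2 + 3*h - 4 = (h + 4)*(h - 1)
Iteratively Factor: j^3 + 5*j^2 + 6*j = (j)*(j^2 + 5*j + 6) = j*(j + 3)*(j + 2)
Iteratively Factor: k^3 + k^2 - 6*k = (k + 3)*(k^2 - 2*k) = (k - 2)*(k + 3)*(k)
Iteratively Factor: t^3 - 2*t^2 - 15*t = (t - 5)*(t^2 + 3*t) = (t - 5)*(t + 3)*(t)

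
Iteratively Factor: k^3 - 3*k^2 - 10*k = (k - 5)*(k^2 + 2*k) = (k - 5)*(k + 2)*(k)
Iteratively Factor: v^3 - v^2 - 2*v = (v - 2)*(v^2 + v) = (v - 2)*(v + 1)*(v)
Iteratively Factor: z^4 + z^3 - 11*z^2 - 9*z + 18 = (z + 2)*(z^3 - z^2 - 9*z + 9) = (z + 2)*(z + 3)*(z^2 - 4*z + 3) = (z - 1)*(z + 2)*(z + 3)*(z - 3)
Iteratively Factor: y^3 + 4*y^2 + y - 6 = (y + 2)*(y^2 + 2*y - 3) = (y - 1)*(y + 2)*(y + 3)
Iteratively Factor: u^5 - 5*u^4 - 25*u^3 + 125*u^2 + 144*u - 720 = (u - 3)*(u^4 - 2*u^3 - 31*u^2 + 32*u + 240) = (u - 4)*(u - 3)*(u^3 + 2*u^2 - 23*u - 60) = (u - 4)*(u - 3)*(u + 3)*(u^2 - u - 20) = (u - 4)*(u - 3)*(u + 3)*(u + 4)*(u - 5)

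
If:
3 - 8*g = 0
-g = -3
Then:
No Solution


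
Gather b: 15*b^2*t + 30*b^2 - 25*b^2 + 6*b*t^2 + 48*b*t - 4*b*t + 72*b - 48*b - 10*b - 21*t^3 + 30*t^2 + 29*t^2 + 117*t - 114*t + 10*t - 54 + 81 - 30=b^2*(15*t + 5) + b*(6*t^2 + 44*t + 14) - 21*t^3 + 59*t^2 + 13*t - 3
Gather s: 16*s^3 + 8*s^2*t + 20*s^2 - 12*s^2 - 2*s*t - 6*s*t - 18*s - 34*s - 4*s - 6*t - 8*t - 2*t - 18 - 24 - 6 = 16*s^3 + s^2*(8*t + 8) + s*(-8*t - 56) - 16*t - 48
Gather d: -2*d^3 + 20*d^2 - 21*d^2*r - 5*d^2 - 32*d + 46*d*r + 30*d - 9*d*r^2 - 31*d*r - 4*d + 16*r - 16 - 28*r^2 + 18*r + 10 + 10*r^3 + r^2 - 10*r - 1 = -2*d^3 + d^2*(15 - 21*r) + d*(-9*r^2 + 15*r - 6) + 10*r^3 - 27*r^2 + 24*r - 7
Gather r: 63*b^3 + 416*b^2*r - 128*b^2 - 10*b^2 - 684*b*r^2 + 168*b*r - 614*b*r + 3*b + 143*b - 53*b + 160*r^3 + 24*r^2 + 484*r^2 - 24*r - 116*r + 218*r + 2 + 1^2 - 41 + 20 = 63*b^3 - 138*b^2 + 93*b + 160*r^3 + r^2*(508 - 684*b) + r*(416*b^2 - 446*b + 78) - 18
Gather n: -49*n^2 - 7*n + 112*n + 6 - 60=-49*n^2 + 105*n - 54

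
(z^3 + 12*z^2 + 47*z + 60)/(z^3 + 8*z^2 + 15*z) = (z + 4)/z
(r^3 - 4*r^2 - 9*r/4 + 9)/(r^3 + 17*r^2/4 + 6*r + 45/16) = 4*(2*r^2 - 11*r + 12)/(8*r^2 + 22*r + 15)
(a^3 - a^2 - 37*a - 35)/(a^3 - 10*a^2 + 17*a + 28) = (a + 5)/(a - 4)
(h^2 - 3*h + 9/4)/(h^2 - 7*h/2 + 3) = (h - 3/2)/(h - 2)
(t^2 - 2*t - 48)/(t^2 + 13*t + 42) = (t - 8)/(t + 7)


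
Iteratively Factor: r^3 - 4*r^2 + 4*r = (r - 2)*(r^2 - 2*r) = r*(r - 2)*(r - 2)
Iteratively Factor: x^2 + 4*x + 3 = (x + 1)*(x + 3)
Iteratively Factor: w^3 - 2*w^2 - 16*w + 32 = (w + 4)*(w^2 - 6*w + 8) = (w - 4)*(w + 4)*(w - 2)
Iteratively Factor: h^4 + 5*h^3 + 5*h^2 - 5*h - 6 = (h + 2)*(h^3 + 3*h^2 - h - 3) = (h + 1)*(h + 2)*(h^2 + 2*h - 3) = (h - 1)*(h + 1)*(h + 2)*(h + 3)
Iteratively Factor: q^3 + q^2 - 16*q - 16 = (q + 4)*(q^2 - 3*q - 4) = (q - 4)*(q + 4)*(q + 1)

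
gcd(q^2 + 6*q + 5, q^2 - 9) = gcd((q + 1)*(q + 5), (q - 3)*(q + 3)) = 1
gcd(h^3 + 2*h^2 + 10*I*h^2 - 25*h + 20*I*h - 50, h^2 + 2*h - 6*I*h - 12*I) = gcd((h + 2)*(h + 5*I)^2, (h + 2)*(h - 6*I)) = h + 2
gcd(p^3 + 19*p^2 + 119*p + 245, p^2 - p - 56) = p + 7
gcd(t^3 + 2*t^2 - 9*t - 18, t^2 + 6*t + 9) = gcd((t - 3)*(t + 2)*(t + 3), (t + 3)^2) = t + 3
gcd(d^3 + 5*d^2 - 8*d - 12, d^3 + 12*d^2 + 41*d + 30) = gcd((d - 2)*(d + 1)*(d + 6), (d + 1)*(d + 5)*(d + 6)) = d^2 + 7*d + 6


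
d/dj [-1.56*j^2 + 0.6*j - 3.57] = 0.6 - 3.12*j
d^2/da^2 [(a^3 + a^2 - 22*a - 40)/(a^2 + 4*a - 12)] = 4*(a^3 - 114*a^2 - 420*a - 1016)/(a^6 + 12*a^5 + 12*a^4 - 224*a^3 - 144*a^2 + 1728*a - 1728)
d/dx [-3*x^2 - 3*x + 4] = -6*x - 3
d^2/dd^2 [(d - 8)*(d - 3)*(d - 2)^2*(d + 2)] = 20*d^3 - 156*d^2 + 252*d + 8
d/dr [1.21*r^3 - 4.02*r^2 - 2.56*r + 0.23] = 3.63*r^2 - 8.04*r - 2.56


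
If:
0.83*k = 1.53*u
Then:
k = 1.8433734939759*u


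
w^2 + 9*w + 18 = (w + 3)*(w + 6)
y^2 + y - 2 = (y - 1)*(y + 2)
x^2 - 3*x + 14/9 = (x - 7/3)*(x - 2/3)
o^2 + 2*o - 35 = (o - 5)*(o + 7)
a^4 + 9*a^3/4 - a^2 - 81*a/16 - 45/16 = (a - 3/2)*(a + 1)*(a + 5/4)*(a + 3/2)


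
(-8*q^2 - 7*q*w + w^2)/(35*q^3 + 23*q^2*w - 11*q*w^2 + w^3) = (-8*q + w)/(35*q^2 - 12*q*w + w^2)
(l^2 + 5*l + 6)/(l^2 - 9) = (l + 2)/(l - 3)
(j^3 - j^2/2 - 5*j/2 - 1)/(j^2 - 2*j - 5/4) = 2*(j^2 - j - 2)/(2*j - 5)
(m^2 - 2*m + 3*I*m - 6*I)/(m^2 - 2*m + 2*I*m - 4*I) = (m + 3*I)/(m + 2*I)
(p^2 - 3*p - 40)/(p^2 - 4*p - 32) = (p + 5)/(p + 4)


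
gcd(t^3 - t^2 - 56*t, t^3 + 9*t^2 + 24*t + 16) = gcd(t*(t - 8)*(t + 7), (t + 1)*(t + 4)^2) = 1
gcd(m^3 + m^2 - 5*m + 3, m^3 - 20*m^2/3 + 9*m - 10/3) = m - 1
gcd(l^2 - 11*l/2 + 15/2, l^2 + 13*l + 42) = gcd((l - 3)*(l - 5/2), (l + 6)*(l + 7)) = 1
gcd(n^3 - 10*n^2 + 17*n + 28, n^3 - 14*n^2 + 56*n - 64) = n - 4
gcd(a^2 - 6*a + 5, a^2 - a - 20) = a - 5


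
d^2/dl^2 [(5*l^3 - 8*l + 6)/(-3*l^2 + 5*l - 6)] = 2*(37*l^3 + 288*l^2 - 702*l + 198)/(27*l^6 - 135*l^5 + 387*l^4 - 665*l^3 + 774*l^2 - 540*l + 216)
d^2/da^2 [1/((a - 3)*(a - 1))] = 2*((a - 3)^2 + (a - 3)*(a - 1) + (a - 1)^2)/((a - 3)^3*(a - 1)^3)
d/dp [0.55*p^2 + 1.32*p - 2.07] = 1.1*p + 1.32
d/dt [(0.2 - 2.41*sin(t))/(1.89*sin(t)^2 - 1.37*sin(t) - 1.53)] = (4.5549*sin(t)^2 - 0.756*sin(t) + 3.9613)*cos(t)/(3.5721*sin(t)^4 - 5.1786*sin(t)^3 - 3.9065*sin(t)^2 + 4.1922*sin(t) + 2.3409)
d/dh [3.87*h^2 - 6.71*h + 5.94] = 7.74*h - 6.71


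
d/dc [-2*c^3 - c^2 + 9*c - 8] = -6*c^2 - 2*c + 9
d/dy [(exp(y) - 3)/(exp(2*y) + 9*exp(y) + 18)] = (-(exp(y) - 3)*(2*exp(y) + 9) + exp(2*y) + 9*exp(y) + 18)*exp(y)/(exp(2*y) + 9*exp(y) + 18)^2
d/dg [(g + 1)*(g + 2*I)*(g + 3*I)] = 3*g^2 + g*(2 + 10*I) - 6 + 5*I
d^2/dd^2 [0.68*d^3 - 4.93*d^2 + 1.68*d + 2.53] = 4.08*d - 9.86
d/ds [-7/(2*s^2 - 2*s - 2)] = 7*(2*s - 1)/(2*(-s^2 + s + 1)^2)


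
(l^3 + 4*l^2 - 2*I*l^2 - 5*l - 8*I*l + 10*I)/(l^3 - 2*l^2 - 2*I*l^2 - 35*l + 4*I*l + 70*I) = (l - 1)/(l - 7)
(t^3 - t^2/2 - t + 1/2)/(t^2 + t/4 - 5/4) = 2*(2*t^2 + t - 1)/(4*t + 5)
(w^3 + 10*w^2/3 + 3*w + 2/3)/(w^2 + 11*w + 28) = (3*w^3 + 10*w^2 + 9*w + 2)/(3*(w^2 + 11*w + 28))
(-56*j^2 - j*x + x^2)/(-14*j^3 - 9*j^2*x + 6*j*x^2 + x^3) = (-8*j + x)/(-2*j^2 - j*x + x^2)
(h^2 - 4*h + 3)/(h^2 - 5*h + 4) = (h - 3)/(h - 4)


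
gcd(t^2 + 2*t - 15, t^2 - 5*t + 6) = t - 3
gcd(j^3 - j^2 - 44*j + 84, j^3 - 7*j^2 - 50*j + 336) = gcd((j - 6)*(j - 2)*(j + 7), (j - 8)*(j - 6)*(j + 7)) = j^2 + j - 42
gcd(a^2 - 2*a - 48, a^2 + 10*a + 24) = a + 6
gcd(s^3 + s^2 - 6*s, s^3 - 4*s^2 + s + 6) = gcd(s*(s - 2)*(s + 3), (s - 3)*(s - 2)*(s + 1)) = s - 2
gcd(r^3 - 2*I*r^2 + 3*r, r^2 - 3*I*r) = r^2 - 3*I*r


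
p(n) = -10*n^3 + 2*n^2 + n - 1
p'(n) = -30*n^2 + 4*n + 1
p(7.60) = -4267.64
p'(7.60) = -1701.40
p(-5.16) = 1420.97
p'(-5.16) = -818.41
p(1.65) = -38.83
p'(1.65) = -74.08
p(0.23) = -0.79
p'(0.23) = 0.33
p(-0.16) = -1.07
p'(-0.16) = -0.41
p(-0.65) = 1.94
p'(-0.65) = -14.28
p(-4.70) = 1076.71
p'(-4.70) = -680.50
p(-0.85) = 5.74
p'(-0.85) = -24.08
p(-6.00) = 2225.00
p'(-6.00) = -1103.00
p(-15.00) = 34184.00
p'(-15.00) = -6809.00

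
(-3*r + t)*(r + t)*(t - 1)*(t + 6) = -3*r^2*t^2 - 15*r^2*t + 18*r^2 - 2*r*t^3 - 10*r*t^2 + 12*r*t + t^4 + 5*t^3 - 6*t^2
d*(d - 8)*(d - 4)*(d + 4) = d^4 - 8*d^3 - 16*d^2 + 128*d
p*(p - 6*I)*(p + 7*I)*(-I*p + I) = -I*p^4 + p^3 + I*p^3 - p^2 - 42*I*p^2 + 42*I*p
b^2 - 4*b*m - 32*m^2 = (b - 8*m)*(b + 4*m)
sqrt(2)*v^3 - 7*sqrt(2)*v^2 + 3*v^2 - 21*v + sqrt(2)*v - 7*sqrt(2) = (v - 7)*(v + sqrt(2))*(sqrt(2)*v + 1)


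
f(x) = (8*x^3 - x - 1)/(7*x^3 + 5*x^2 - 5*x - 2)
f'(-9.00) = 0.01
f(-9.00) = 1.25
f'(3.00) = 0.03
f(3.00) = 0.98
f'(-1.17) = 508.65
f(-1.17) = 24.46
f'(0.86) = -8.99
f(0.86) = 1.74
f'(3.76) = 0.02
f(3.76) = 1.00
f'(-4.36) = 0.09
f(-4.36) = 1.42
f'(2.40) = 0.02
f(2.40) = 0.96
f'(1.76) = -0.02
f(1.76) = 0.95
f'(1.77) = -0.01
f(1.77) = 0.95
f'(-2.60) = 0.46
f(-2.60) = 1.78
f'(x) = (24*x^2 - 1)/(7*x^3 + 5*x^2 - 5*x - 2) + (-21*x^2 - 10*x + 5)*(8*x^3 - x - 1)/(7*x^3 + 5*x^2 - 5*x - 2)^2 = (40*x^4 - 66*x^3 - 22*x^2 + 10*x - 3)/(49*x^6 + 70*x^5 - 45*x^4 - 78*x^3 + 5*x^2 + 20*x + 4)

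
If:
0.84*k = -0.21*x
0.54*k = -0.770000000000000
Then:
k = -1.43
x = 5.70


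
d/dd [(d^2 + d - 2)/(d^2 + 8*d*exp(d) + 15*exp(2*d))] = ((2*d + 1)*(d^2 + 8*d*exp(d) + 15*exp(2*d)) - 2*(d^2 + d - 2)*(4*d*exp(d) + d + 15*exp(2*d) + 4*exp(d)))/(d^2 + 8*d*exp(d) + 15*exp(2*d))^2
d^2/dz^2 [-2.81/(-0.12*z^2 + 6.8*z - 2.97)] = (-0.080928*z^2 + 4.58592*z + 2.81*(0.24*z - 6.8)*(0.48*z - 13.6) - 2.002968)/(0.12*z^2 - 6.8*z + 2.97)^3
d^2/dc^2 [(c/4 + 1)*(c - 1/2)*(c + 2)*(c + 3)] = 3*c^2 + 51*c/4 + 43/4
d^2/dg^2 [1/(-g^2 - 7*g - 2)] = 2*(g^2 + 7*g - (2*g + 7)^2 + 2)/(g^2 + 7*g + 2)^3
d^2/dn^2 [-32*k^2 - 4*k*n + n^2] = 2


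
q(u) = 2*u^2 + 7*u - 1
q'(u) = 4*u + 7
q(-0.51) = -4.05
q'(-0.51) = 4.96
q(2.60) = 30.72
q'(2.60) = 17.40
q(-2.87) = -4.62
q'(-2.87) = -4.48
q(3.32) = 44.28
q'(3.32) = 20.28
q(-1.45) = -6.94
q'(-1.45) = 1.20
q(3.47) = 47.37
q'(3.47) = 20.88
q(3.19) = 41.68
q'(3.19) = 19.76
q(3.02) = 38.38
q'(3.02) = 19.08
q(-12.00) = 203.00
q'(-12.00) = -41.00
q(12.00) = 371.00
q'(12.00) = 55.00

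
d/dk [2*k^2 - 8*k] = 4*k - 8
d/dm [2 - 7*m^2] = -14*m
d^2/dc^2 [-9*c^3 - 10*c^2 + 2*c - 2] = -54*c - 20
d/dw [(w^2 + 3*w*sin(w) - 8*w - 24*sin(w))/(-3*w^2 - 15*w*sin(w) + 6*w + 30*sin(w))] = 2*(w^3*cos(w) - w^2*sin(w) - 10*w^2*cos(w) - 3*w^2 - 14*w*sin(w) + 16*w*cos(w) - 45*sin(w)^2 - 16*sin(w))/(3*(w - 2)^2*(w + 5*sin(w))^2)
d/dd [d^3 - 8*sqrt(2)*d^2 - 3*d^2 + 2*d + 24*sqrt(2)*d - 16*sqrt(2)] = 3*d^2 - 16*sqrt(2)*d - 6*d + 2 + 24*sqrt(2)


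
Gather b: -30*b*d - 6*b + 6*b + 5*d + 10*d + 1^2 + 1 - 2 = -30*b*d + 15*d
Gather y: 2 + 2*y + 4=2*y + 6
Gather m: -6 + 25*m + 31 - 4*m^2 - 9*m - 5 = -4*m^2 + 16*m + 20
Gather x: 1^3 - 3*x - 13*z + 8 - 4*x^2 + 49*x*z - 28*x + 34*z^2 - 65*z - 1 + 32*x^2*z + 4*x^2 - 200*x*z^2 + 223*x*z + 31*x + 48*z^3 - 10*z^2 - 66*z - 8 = 32*x^2*z + x*(-200*z^2 + 272*z) + 48*z^3 + 24*z^2 - 144*z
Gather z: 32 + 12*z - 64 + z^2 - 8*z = z^2 + 4*z - 32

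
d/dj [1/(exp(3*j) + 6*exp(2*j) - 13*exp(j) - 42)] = (-3*exp(2*j) - 12*exp(j) + 13)*exp(j)/(exp(3*j) + 6*exp(2*j) - 13*exp(j) - 42)^2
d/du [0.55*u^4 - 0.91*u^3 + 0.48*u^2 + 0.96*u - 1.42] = 2.2*u^3 - 2.73*u^2 + 0.96*u + 0.96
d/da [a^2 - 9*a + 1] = 2*a - 9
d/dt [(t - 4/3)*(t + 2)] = 2*t + 2/3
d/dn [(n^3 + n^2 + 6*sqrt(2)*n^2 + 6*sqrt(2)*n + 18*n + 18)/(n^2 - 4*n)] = (n^4 - 8*n^3 - 30*sqrt(2)*n^2 - 22*n^2 - 36*n + 72)/(n^2*(n^2 - 8*n + 16))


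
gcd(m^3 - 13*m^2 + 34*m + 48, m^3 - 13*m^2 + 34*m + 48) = m^3 - 13*m^2 + 34*m + 48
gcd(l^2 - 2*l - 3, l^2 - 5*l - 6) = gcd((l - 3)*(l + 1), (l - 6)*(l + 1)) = l + 1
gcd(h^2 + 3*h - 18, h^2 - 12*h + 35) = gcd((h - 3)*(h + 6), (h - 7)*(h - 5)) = 1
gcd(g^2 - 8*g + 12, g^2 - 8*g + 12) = g^2 - 8*g + 12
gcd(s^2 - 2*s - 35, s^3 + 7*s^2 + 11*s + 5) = s + 5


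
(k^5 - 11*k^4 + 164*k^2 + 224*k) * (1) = k^5 - 11*k^4 + 164*k^2 + 224*k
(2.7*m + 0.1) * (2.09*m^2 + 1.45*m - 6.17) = 5.643*m^3 + 4.124*m^2 - 16.514*m - 0.617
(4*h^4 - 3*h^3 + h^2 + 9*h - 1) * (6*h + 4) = 24*h^5 - 2*h^4 - 6*h^3 + 58*h^2 + 30*h - 4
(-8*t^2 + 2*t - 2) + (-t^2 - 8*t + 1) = -9*t^2 - 6*t - 1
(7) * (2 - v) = 14 - 7*v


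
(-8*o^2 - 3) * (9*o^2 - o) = -72*o^4 + 8*o^3 - 27*o^2 + 3*o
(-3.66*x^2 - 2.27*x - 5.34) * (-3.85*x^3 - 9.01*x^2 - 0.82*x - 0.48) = 14.091*x^5 + 41.7161*x^4 + 44.0129*x^3 + 51.7316*x^2 + 5.4684*x + 2.5632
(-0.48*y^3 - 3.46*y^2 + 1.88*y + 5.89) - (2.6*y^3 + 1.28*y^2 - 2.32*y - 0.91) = -3.08*y^3 - 4.74*y^2 + 4.2*y + 6.8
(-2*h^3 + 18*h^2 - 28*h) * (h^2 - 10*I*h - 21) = -2*h^5 + 18*h^4 + 20*I*h^4 + 14*h^3 - 180*I*h^3 - 378*h^2 + 280*I*h^2 + 588*h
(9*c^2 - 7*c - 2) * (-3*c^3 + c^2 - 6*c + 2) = -27*c^5 + 30*c^4 - 55*c^3 + 58*c^2 - 2*c - 4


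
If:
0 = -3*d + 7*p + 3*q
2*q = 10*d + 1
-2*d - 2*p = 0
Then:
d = -3/10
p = 3/10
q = -1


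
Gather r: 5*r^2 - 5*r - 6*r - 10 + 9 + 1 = 5*r^2 - 11*r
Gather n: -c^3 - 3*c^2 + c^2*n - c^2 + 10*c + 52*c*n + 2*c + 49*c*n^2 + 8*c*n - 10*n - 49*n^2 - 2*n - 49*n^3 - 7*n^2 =-c^3 - 4*c^2 + 12*c - 49*n^3 + n^2*(49*c - 56) + n*(c^2 + 60*c - 12)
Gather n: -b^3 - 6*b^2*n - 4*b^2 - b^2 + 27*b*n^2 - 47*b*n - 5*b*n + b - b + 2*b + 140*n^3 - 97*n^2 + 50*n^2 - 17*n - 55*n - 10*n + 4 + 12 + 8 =-b^3 - 5*b^2 + 2*b + 140*n^3 + n^2*(27*b - 47) + n*(-6*b^2 - 52*b - 82) + 24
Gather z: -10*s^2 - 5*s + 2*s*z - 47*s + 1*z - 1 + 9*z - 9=-10*s^2 - 52*s + z*(2*s + 10) - 10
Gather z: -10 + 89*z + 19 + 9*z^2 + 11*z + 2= 9*z^2 + 100*z + 11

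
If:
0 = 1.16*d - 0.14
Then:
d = 0.12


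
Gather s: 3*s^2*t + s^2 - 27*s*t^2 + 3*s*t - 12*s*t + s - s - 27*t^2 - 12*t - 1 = s^2*(3*t + 1) + s*(-27*t^2 - 9*t) - 27*t^2 - 12*t - 1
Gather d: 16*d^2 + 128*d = 16*d^2 + 128*d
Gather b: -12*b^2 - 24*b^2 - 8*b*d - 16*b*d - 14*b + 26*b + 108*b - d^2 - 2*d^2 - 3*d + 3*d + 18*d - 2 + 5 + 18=-36*b^2 + b*(120 - 24*d) - 3*d^2 + 18*d + 21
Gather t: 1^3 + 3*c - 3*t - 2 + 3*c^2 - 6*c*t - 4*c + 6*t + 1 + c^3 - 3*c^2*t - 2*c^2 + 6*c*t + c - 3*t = c^3 - 3*c^2*t + c^2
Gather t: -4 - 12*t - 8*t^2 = -8*t^2 - 12*t - 4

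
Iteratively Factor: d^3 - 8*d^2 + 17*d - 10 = (d - 2)*(d^2 - 6*d + 5) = (d - 2)*(d - 1)*(d - 5)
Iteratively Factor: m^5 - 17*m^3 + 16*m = (m - 4)*(m^4 + 4*m^3 - m^2 - 4*m) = m*(m - 4)*(m^3 + 4*m^2 - m - 4) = m*(m - 4)*(m - 1)*(m^2 + 5*m + 4) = m*(m - 4)*(m - 1)*(m + 1)*(m + 4)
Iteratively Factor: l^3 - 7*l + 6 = (l - 2)*(l^2 + 2*l - 3) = (l - 2)*(l - 1)*(l + 3)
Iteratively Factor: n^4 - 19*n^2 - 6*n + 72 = (n + 3)*(n^3 - 3*n^2 - 10*n + 24) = (n + 3)^2*(n^2 - 6*n + 8) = (n - 2)*(n + 3)^2*(n - 4)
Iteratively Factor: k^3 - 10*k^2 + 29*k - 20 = (k - 1)*(k^2 - 9*k + 20) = (k - 5)*(k - 1)*(k - 4)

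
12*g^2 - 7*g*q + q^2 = (-4*g + q)*(-3*g + q)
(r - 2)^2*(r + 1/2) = r^3 - 7*r^2/2 + 2*r + 2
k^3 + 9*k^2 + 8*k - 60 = (k - 2)*(k + 5)*(k + 6)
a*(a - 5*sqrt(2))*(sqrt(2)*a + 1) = sqrt(2)*a^3 - 9*a^2 - 5*sqrt(2)*a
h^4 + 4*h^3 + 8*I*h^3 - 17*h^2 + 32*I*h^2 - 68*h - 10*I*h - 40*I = (h + 4)*(h + I)*(h + 2*I)*(h + 5*I)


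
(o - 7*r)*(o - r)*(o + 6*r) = o^3 - 2*o^2*r - 41*o*r^2 + 42*r^3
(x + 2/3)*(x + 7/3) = x^2 + 3*x + 14/9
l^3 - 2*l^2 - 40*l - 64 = (l - 8)*(l + 2)*(l + 4)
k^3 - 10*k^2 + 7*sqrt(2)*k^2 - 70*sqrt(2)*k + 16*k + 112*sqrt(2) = (k - 8)*(k - 2)*(k + 7*sqrt(2))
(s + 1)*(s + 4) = s^2 + 5*s + 4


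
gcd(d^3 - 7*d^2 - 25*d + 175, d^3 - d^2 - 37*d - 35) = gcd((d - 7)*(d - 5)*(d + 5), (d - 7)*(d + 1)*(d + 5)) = d^2 - 2*d - 35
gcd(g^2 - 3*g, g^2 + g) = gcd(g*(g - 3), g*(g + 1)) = g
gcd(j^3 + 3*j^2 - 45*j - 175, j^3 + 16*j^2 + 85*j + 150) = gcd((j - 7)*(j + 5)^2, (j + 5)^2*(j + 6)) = j^2 + 10*j + 25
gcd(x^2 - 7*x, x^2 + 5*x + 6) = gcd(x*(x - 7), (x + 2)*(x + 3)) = 1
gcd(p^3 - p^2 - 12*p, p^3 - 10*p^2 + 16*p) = p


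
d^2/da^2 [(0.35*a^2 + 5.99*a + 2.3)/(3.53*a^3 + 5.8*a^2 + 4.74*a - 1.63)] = (8.72263000000001*a^6 + 447.844746*a^5 + 1044.61878*a^4 + 964.948354*a^3 + 1128.580092*a^2 + 798.57018*a + 241.259066)/(43.986977*a^9 + 216.81966*a^8 + 533.441598*a^7 + 716.458759*a^6 + 516.056964*a^5 + 62.795724*a^4 - 134.238765*a^3 - 63.636504*a^2 + 37.781118*a - 4.330747)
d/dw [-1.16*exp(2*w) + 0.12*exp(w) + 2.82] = (0.12 - 2.32*exp(w))*exp(w)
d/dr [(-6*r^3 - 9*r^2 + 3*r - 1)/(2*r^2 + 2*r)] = (-3*r^4 - 6*r^3 - 6*r^2 + r + 1/2)/(r^2*(r^2 + 2*r + 1))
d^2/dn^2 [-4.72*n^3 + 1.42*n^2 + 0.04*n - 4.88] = 2.84 - 28.32*n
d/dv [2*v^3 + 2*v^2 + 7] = 2*v*(3*v + 2)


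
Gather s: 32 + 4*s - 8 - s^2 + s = -s^2 + 5*s + 24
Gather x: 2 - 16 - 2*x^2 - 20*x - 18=-2*x^2 - 20*x - 32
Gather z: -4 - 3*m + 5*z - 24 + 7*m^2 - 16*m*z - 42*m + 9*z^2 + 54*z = 7*m^2 - 45*m + 9*z^2 + z*(59 - 16*m) - 28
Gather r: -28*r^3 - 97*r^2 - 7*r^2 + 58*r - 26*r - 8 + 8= -28*r^3 - 104*r^2 + 32*r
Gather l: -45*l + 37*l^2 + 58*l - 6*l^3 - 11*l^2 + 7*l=-6*l^3 + 26*l^2 + 20*l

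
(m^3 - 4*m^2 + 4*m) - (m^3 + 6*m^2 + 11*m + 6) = -10*m^2 - 7*m - 6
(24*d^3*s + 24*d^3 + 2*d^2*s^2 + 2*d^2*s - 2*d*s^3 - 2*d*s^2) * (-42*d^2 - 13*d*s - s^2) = -1008*d^5*s - 1008*d^5 - 396*d^4*s^2 - 396*d^4*s + 34*d^3*s^3 + 34*d^3*s^2 + 24*d^2*s^4 + 24*d^2*s^3 + 2*d*s^5 + 2*d*s^4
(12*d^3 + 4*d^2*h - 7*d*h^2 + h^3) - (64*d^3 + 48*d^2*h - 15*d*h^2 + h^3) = -52*d^3 - 44*d^2*h + 8*d*h^2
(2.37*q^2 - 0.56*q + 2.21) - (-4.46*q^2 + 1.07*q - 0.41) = 6.83*q^2 - 1.63*q + 2.62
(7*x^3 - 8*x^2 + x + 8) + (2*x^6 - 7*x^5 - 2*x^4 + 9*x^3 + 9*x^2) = 2*x^6 - 7*x^5 - 2*x^4 + 16*x^3 + x^2 + x + 8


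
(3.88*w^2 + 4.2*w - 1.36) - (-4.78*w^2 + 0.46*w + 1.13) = 8.66*w^2 + 3.74*w - 2.49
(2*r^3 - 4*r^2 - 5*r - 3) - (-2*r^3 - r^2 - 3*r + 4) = 4*r^3 - 3*r^2 - 2*r - 7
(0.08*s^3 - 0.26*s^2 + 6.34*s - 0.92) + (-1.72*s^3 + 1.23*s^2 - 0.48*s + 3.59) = -1.64*s^3 + 0.97*s^2 + 5.86*s + 2.67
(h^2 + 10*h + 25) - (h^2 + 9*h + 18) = h + 7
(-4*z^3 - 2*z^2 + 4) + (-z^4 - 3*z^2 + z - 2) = -z^4 - 4*z^3 - 5*z^2 + z + 2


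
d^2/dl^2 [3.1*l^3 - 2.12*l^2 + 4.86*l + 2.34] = 18.6*l - 4.24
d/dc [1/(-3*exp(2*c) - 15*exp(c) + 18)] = (2*exp(c) + 5)*exp(c)/(3*(exp(2*c) + 5*exp(c) - 6)^2)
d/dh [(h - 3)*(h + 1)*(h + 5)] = 3*h^2 + 6*h - 13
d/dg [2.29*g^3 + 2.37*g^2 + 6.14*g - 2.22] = 6.87*g^2 + 4.74*g + 6.14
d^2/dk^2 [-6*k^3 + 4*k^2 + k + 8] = 8 - 36*k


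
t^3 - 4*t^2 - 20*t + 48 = (t - 6)*(t - 2)*(t + 4)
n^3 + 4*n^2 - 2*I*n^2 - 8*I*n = n*(n + 4)*(n - 2*I)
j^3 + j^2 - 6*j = j*(j - 2)*(j + 3)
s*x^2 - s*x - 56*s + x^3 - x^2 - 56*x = (s + x)*(x - 8)*(x + 7)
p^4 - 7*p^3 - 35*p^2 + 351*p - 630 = (p - 6)*(p - 5)*(p - 3)*(p + 7)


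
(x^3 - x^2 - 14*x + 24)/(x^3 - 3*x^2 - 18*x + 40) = (x - 3)/(x - 5)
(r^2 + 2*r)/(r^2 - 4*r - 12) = r/(r - 6)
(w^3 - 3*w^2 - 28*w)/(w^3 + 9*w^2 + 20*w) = (w - 7)/(w + 5)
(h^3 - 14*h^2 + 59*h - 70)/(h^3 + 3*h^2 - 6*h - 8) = (h^2 - 12*h + 35)/(h^2 + 5*h + 4)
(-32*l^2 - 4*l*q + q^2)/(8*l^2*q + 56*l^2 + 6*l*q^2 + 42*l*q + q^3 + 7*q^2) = (-8*l + q)/(2*l*q + 14*l + q^2 + 7*q)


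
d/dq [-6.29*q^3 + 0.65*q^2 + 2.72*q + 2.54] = -18.87*q^2 + 1.3*q + 2.72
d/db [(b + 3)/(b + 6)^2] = -b/(b + 6)^3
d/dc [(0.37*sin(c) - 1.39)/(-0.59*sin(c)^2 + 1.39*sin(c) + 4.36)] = (0.2183*sin(c)^2 - 1.6402*sin(c) + 3.5453)*cos(c)/(0.3481*sin(c)^4 - 1.6402*sin(c)^3 - 3.2127*sin(c)^2 + 12.1208*sin(c) + 19.0096)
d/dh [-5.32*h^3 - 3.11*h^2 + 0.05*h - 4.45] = -15.96*h^2 - 6.22*h + 0.05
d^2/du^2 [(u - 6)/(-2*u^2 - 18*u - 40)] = (-(u - 6)*(2*u + 9)^2 + 3*(u + 1)*(u^2 + 9*u + 20))/(u^2 + 9*u + 20)^3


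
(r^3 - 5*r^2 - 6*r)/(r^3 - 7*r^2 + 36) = r*(r + 1)/(r^2 - r - 6)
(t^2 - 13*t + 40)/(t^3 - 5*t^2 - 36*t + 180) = (t - 8)/(t^2 - 36)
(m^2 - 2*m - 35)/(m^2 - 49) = (m + 5)/(m + 7)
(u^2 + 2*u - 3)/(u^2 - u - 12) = (u - 1)/(u - 4)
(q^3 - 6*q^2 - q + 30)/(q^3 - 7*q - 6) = (q - 5)/(q + 1)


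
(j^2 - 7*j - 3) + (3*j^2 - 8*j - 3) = 4*j^2 - 15*j - 6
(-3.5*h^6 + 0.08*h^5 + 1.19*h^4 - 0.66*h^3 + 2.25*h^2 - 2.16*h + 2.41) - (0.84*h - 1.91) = -3.5*h^6 + 0.08*h^5 + 1.19*h^4 - 0.66*h^3 + 2.25*h^2 - 3.0*h + 4.32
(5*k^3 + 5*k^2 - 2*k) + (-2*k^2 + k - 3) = 5*k^3 + 3*k^2 - k - 3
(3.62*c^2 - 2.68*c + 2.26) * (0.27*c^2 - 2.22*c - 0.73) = 0.9774*c^4 - 8.76*c^3 + 3.9172*c^2 - 3.0608*c - 1.6498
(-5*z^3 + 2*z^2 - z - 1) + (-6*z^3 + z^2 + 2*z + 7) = -11*z^3 + 3*z^2 + z + 6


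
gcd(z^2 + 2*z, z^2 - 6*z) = z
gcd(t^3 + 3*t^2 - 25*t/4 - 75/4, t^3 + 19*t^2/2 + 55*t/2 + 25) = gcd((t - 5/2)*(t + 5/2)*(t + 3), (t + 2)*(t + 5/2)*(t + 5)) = t + 5/2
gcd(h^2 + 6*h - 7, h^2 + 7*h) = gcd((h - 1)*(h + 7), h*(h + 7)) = h + 7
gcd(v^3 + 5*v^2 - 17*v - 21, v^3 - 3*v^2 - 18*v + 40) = 1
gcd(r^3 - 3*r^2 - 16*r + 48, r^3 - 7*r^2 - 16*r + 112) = r^2 - 16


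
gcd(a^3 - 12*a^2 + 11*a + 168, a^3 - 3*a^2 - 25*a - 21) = a^2 - 4*a - 21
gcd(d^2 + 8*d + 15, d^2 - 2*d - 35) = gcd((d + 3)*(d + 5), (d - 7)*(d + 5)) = d + 5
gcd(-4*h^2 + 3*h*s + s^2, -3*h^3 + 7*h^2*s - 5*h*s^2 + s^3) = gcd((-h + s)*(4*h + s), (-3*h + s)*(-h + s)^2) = -h + s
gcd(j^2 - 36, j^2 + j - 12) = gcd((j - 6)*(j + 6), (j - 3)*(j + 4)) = 1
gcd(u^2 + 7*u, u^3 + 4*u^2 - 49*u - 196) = u + 7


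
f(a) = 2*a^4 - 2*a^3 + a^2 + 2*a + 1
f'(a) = 8*a^3 - 6*a^2 + 2*a + 2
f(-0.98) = 3.73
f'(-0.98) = -13.25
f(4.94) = 985.25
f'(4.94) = 829.89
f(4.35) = 580.12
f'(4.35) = 555.67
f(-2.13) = 61.77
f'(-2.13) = -106.79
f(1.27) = 6.26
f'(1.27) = 11.25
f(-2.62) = 132.83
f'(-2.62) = -188.30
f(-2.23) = 73.15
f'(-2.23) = -121.01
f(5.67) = 1747.02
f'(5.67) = 1278.72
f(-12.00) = 45049.00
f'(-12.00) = -14710.00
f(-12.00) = 45049.00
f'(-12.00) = -14710.00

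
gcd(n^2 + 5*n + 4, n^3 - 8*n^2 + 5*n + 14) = n + 1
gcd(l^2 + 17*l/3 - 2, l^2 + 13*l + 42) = l + 6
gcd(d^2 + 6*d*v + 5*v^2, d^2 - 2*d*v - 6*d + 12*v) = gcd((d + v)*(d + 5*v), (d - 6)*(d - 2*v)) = 1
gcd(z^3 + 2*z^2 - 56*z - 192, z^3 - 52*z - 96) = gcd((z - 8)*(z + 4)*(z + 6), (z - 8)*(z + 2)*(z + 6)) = z^2 - 2*z - 48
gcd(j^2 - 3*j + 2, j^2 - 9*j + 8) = j - 1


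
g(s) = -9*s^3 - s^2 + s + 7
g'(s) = -27*s^2 - 2*s + 1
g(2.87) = -211.13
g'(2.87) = -227.14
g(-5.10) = 1169.75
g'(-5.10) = -691.07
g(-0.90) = 11.85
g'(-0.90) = -19.07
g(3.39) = -351.73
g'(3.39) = -316.07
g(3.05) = -254.61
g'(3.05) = -256.27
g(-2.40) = 123.26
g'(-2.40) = -149.72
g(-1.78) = 52.81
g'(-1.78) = -80.99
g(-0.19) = 6.84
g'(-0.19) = 0.41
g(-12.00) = 15403.00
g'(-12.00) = -3863.00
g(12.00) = -15677.00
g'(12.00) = -3911.00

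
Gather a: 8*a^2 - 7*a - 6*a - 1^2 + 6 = 8*a^2 - 13*a + 5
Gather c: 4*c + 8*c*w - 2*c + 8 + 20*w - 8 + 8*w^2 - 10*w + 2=c*(8*w + 2) + 8*w^2 + 10*w + 2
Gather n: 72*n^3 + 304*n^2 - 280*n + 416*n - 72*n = 72*n^3 + 304*n^2 + 64*n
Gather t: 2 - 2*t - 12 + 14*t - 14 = 12*t - 24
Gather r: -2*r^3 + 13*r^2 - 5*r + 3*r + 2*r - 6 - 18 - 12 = -2*r^3 + 13*r^2 - 36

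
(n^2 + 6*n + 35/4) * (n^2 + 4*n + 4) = n^4 + 10*n^3 + 147*n^2/4 + 59*n + 35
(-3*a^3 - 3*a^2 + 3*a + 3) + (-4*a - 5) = -3*a^3 - 3*a^2 - a - 2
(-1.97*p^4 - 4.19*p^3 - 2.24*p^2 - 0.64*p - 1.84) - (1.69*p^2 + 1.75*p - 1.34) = -1.97*p^4 - 4.19*p^3 - 3.93*p^2 - 2.39*p - 0.5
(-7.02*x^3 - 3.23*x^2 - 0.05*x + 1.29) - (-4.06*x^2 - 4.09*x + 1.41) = -7.02*x^3 + 0.83*x^2 + 4.04*x - 0.12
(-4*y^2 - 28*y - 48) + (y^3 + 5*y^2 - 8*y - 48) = y^3 + y^2 - 36*y - 96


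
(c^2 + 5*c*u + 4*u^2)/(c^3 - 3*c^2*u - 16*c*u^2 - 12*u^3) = (-c - 4*u)/(-c^2 + 4*c*u + 12*u^2)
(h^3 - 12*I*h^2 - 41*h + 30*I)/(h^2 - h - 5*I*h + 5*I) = (h^2 - 7*I*h - 6)/(h - 1)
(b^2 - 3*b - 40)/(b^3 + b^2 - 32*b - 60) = (b - 8)/(b^2 - 4*b - 12)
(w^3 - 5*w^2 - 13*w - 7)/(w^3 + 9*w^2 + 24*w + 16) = (w^2 - 6*w - 7)/(w^2 + 8*w + 16)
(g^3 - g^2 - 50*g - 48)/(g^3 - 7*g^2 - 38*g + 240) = (g + 1)/(g - 5)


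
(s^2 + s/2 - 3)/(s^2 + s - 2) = (s - 3/2)/(s - 1)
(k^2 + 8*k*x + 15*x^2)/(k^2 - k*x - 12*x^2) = (-k - 5*x)/(-k + 4*x)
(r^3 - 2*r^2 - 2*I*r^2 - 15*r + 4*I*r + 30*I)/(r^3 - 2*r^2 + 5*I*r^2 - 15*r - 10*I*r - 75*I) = (r - 2*I)/(r + 5*I)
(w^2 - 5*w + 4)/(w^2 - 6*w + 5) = (w - 4)/(w - 5)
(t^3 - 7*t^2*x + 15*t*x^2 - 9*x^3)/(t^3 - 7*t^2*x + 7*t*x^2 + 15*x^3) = (-t^2 + 4*t*x - 3*x^2)/(-t^2 + 4*t*x + 5*x^2)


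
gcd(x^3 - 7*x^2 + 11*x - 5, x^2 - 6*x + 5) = x^2 - 6*x + 5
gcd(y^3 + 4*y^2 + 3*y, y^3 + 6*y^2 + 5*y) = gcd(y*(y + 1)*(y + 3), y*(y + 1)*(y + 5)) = y^2 + y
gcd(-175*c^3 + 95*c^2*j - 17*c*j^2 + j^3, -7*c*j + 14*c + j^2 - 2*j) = 7*c - j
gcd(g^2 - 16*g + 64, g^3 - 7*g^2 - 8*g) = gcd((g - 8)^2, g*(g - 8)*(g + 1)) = g - 8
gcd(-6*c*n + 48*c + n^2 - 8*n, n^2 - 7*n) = 1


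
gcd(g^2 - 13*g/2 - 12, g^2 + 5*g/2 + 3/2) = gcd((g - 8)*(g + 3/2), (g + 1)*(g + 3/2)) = g + 3/2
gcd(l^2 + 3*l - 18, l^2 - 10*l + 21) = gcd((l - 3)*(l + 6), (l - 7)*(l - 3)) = l - 3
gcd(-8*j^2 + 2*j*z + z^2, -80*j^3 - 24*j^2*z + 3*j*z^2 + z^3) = 4*j + z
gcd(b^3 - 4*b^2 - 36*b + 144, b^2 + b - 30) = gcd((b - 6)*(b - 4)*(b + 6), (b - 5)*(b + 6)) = b + 6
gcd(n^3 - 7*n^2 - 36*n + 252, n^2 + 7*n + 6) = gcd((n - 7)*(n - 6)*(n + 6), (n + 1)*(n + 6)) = n + 6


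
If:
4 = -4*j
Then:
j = -1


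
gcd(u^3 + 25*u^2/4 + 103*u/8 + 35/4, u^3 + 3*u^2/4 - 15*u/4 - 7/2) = u + 7/4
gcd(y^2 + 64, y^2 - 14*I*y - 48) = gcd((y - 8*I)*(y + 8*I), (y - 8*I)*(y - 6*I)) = y - 8*I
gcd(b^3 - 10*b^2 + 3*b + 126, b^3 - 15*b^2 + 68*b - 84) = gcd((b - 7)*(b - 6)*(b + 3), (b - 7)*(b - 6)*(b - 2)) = b^2 - 13*b + 42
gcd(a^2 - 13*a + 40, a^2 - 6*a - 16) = a - 8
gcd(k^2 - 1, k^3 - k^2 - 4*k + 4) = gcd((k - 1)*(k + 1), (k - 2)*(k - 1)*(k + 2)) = k - 1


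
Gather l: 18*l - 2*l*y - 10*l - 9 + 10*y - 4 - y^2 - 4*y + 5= l*(8 - 2*y) - y^2 + 6*y - 8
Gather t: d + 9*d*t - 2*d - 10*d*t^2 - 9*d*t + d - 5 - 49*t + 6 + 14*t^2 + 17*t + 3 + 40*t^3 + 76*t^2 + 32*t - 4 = 40*t^3 + t^2*(90 - 10*d)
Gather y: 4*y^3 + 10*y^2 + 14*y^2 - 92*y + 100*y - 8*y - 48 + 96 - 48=4*y^3 + 24*y^2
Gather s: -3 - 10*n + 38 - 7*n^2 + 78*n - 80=-7*n^2 + 68*n - 45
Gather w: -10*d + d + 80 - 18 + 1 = 63 - 9*d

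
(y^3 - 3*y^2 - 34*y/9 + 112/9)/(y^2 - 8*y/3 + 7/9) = (3*y^2 - 2*y - 16)/(3*y - 1)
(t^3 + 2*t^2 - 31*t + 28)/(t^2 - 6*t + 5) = (t^2 + 3*t - 28)/(t - 5)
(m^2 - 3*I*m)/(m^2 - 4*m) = (m - 3*I)/(m - 4)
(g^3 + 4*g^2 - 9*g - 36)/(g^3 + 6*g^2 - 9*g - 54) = (g + 4)/(g + 6)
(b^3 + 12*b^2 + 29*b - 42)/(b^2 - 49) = (b^2 + 5*b - 6)/(b - 7)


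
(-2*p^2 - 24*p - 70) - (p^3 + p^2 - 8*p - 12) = -p^3 - 3*p^2 - 16*p - 58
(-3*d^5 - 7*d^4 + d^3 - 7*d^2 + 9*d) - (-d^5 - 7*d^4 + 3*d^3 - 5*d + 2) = -2*d^5 - 2*d^3 - 7*d^2 + 14*d - 2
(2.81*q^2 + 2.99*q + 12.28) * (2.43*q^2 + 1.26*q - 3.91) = 6.8283*q^4 + 10.8063*q^3 + 22.6207*q^2 + 3.7819*q - 48.0148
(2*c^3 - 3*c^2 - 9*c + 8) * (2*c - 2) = 4*c^4 - 10*c^3 - 12*c^2 + 34*c - 16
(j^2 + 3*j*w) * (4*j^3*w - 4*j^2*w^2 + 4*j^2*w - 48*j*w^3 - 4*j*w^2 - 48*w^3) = 4*j^5*w + 8*j^4*w^2 + 4*j^4*w - 60*j^3*w^3 + 8*j^3*w^2 - 144*j^2*w^4 - 60*j^2*w^3 - 144*j*w^4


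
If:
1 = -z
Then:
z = -1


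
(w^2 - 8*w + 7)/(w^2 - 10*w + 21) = (w - 1)/(w - 3)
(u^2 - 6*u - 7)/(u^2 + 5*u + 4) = (u - 7)/(u + 4)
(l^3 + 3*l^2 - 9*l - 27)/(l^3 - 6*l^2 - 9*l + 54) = (l + 3)/(l - 6)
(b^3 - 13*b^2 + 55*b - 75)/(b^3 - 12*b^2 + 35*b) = (b^2 - 8*b + 15)/(b*(b - 7))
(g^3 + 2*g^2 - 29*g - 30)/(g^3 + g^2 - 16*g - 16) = (g^2 + g - 30)/(g^2 - 16)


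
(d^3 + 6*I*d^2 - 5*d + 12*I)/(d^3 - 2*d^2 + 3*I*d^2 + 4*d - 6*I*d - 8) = (d + 3*I)/(d - 2)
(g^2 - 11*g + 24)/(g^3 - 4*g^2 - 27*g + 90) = (g - 8)/(g^2 - g - 30)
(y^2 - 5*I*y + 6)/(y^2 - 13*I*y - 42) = (y + I)/(y - 7*I)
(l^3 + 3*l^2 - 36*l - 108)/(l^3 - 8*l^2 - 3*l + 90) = (l + 6)/(l - 5)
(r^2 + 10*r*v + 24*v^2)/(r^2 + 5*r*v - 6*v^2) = (r + 4*v)/(r - v)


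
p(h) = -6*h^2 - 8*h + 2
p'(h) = -12*h - 8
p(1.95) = -36.42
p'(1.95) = -31.40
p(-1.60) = -0.56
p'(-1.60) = 11.20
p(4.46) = -153.03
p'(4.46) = -61.52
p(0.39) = -2.03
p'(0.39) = -12.68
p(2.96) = -74.25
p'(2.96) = -43.52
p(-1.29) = 2.34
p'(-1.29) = 7.48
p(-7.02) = -237.52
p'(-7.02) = 76.24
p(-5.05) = -110.62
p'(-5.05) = 52.60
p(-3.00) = -28.00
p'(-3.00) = 28.00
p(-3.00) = -28.00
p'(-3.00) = 28.00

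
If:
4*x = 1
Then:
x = 1/4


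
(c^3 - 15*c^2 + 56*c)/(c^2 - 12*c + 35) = c*(c - 8)/(c - 5)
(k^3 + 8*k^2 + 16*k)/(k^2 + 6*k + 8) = k*(k + 4)/(k + 2)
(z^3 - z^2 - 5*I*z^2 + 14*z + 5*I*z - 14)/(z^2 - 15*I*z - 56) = (z^2 + z*(-1 + 2*I) - 2*I)/(z - 8*I)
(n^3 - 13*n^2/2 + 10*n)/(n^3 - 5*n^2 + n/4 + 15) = 2*n/(2*n + 3)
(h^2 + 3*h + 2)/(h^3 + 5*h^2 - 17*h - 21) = (h + 2)/(h^2 + 4*h - 21)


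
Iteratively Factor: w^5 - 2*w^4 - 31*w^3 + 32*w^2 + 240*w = (w - 5)*(w^4 + 3*w^3 - 16*w^2 - 48*w) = w*(w - 5)*(w^3 + 3*w^2 - 16*w - 48) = w*(w - 5)*(w + 3)*(w^2 - 16) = w*(w - 5)*(w - 4)*(w + 3)*(w + 4)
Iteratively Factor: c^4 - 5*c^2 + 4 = (c + 1)*(c^3 - c^2 - 4*c + 4) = (c - 1)*(c + 1)*(c^2 - 4) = (c - 2)*(c - 1)*(c + 1)*(c + 2)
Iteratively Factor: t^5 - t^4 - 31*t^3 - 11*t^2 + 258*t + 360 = (t + 3)*(t^4 - 4*t^3 - 19*t^2 + 46*t + 120) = (t - 4)*(t + 3)*(t^3 - 19*t - 30) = (t - 5)*(t - 4)*(t + 3)*(t^2 + 5*t + 6) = (t - 5)*(t - 4)*(t + 3)^2*(t + 2)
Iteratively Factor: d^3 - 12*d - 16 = (d + 2)*(d^2 - 2*d - 8) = (d + 2)^2*(d - 4)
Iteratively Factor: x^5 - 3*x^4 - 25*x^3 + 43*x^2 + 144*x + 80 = (x - 5)*(x^4 + 2*x^3 - 15*x^2 - 32*x - 16) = (x - 5)*(x + 4)*(x^3 - 2*x^2 - 7*x - 4) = (x - 5)*(x - 4)*(x + 4)*(x^2 + 2*x + 1) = (x - 5)*(x - 4)*(x + 1)*(x + 4)*(x + 1)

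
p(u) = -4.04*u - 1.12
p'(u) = -4.04000000000000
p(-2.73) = 9.91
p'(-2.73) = -4.04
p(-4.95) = 18.88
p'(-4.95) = -4.04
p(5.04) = -21.48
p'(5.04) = -4.04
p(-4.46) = 16.90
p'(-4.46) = -4.04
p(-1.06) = 3.16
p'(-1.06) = -4.04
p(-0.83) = 2.23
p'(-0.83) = -4.04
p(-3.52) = 13.10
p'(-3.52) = -4.04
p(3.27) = -14.33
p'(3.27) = -4.04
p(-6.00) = 23.12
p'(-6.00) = -4.04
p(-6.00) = 23.12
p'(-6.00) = -4.04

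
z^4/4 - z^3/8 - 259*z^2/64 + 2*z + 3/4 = (z/4 + 1)*(z - 4)*(z - 3/4)*(z + 1/4)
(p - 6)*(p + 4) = p^2 - 2*p - 24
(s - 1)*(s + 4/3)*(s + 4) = s^3 + 13*s^2/3 - 16/3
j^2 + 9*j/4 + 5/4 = (j + 1)*(j + 5/4)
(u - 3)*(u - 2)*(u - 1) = u^3 - 6*u^2 + 11*u - 6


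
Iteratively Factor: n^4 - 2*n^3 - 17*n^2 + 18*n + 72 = (n - 3)*(n^3 + n^2 - 14*n - 24) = (n - 4)*(n - 3)*(n^2 + 5*n + 6) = (n - 4)*(n - 3)*(n + 2)*(n + 3)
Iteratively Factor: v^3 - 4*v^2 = (v - 4)*(v^2) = v*(v - 4)*(v)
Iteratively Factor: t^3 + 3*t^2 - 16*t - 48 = (t + 4)*(t^2 - t - 12) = (t - 4)*(t + 4)*(t + 3)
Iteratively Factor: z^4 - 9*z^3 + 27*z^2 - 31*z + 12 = (z - 4)*(z^3 - 5*z^2 + 7*z - 3) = (z - 4)*(z - 1)*(z^2 - 4*z + 3) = (z - 4)*(z - 3)*(z - 1)*(z - 1)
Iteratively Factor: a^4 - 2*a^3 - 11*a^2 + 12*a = (a - 1)*(a^3 - a^2 - 12*a) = (a - 1)*(a + 3)*(a^2 - 4*a) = a*(a - 1)*(a + 3)*(a - 4)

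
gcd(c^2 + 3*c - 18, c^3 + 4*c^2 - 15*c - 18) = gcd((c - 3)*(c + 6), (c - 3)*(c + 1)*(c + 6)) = c^2 + 3*c - 18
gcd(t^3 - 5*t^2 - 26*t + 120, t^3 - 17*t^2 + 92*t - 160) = t - 4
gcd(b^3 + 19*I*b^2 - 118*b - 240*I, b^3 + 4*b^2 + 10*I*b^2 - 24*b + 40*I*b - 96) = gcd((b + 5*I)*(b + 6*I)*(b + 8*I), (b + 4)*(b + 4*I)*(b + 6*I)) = b + 6*I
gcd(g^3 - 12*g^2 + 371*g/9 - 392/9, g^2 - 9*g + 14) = g - 7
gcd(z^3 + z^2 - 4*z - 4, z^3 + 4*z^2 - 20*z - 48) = z + 2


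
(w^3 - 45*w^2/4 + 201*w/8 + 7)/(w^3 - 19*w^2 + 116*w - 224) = (8*w^2 - 26*w - 7)/(8*(w^2 - 11*w + 28))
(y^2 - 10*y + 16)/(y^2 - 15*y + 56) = (y - 2)/(y - 7)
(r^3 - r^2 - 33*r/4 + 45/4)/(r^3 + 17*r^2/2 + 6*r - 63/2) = (r - 5/2)/(r + 7)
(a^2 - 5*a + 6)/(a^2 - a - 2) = (a - 3)/(a + 1)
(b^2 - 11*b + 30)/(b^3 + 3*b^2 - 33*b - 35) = (b - 6)/(b^2 + 8*b + 7)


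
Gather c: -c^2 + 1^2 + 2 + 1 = 4 - c^2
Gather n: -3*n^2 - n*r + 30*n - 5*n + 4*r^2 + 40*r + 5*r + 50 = -3*n^2 + n*(25 - r) + 4*r^2 + 45*r + 50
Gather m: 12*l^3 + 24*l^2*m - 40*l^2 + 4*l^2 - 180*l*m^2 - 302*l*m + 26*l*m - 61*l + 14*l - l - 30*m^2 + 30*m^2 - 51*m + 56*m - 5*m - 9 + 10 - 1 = 12*l^3 - 36*l^2 - 180*l*m^2 - 48*l + m*(24*l^2 - 276*l)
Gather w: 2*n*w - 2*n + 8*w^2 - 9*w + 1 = -2*n + 8*w^2 + w*(2*n - 9) + 1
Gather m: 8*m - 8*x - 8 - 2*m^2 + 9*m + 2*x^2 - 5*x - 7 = -2*m^2 + 17*m + 2*x^2 - 13*x - 15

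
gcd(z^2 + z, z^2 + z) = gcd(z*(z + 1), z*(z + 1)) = z^2 + z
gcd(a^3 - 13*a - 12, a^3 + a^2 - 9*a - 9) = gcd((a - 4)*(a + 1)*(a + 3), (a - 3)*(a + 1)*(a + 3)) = a^2 + 4*a + 3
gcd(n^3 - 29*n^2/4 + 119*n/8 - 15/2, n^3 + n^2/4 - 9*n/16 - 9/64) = n - 3/4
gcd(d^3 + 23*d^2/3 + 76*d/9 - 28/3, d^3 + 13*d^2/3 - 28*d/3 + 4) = d^2 + 16*d/3 - 4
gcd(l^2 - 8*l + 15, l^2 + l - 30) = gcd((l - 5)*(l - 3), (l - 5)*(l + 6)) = l - 5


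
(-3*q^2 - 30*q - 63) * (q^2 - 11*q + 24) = -3*q^4 + 3*q^3 + 195*q^2 - 27*q - 1512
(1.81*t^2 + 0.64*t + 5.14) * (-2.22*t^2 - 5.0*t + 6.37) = -4.0182*t^4 - 10.4708*t^3 - 3.0811*t^2 - 21.6232*t + 32.7418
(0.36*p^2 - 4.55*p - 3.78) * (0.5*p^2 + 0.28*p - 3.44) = 0.18*p^4 - 2.1742*p^3 - 4.4024*p^2 + 14.5936*p + 13.0032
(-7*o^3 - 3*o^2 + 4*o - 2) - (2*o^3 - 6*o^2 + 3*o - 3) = -9*o^3 + 3*o^2 + o + 1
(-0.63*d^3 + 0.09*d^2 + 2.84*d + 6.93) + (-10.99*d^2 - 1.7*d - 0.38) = -0.63*d^3 - 10.9*d^2 + 1.14*d + 6.55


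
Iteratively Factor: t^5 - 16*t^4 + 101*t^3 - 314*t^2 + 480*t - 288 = (t - 4)*(t^4 - 12*t^3 + 53*t^2 - 102*t + 72) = (t - 4)*(t - 2)*(t^3 - 10*t^2 + 33*t - 36) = (t - 4)*(t - 3)*(t - 2)*(t^2 - 7*t + 12) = (t - 4)^2*(t - 3)*(t - 2)*(t - 3)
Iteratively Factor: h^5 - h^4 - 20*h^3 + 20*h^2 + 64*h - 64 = (h - 4)*(h^4 + 3*h^3 - 8*h^2 - 12*h + 16) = (h - 4)*(h - 1)*(h^3 + 4*h^2 - 4*h - 16) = (h - 4)*(h - 1)*(h + 4)*(h^2 - 4) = (h - 4)*(h - 2)*(h - 1)*(h + 4)*(h + 2)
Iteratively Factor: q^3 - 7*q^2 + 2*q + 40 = (q - 4)*(q^2 - 3*q - 10) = (q - 4)*(q + 2)*(q - 5)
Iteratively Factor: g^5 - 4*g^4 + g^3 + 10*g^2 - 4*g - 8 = (g - 2)*(g^4 - 2*g^3 - 3*g^2 + 4*g + 4) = (g - 2)^2*(g^3 - 3*g - 2) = (g - 2)^2*(g + 1)*(g^2 - g - 2) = (g - 2)^2*(g + 1)^2*(g - 2)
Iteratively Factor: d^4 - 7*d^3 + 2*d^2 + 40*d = (d)*(d^3 - 7*d^2 + 2*d + 40) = d*(d - 5)*(d^2 - 2*d - 8) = d*(d - 5)*(d - 4)*(d + 2)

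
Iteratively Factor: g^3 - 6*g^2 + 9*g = (g)*(g^2 - 6*g + 9) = g*(g - 3)*(g - 3)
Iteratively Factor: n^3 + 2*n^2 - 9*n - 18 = (n + 2)*(n^2 - 9) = (n - 3)*(n + 2)*(n + 3)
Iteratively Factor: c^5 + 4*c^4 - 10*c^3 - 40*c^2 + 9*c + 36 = (c + 3)*(c^4 + c^3 - 13*c^2 - c + 12) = (c - 1)*(c + 3)*(c^3 + 2*c^2 - 11*c - 12) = (c - 1)*(c + 1)*(c + 3)*(c^2 + c - 12) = (c - 3)*(c - 1)*(c + 1)*(c + 3)*(c + 4)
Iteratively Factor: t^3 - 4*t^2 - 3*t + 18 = (t - 3)*(t^2 - t - 6) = (t - 3)^2*(t + 2)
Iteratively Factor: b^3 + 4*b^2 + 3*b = (b)*(b^2 + 4*b + 3) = b*(b + 3)*(b + 1)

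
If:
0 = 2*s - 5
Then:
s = 5/2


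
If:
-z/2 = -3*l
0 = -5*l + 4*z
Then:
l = 0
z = 0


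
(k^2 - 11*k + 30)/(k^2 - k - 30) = (k - 5)/(k + 5)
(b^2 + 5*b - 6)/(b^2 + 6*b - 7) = (b + 6)/(b + 7)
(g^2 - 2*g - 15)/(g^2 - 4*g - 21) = (g - 5)/(g - 7)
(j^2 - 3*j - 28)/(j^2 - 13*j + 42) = (j + 4)/(j - 6)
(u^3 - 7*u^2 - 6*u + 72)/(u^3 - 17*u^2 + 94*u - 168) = (u + 3)/(u - 7)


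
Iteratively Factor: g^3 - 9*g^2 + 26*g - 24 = (g - 4)*(g^2 - 5*g + 6) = (g - 4)*(g - 3)*(g - 2)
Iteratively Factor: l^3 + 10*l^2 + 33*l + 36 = (l + 4)*(l^2 + 6*l + 9) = (l + 3)*(l + 4)*(l + 3)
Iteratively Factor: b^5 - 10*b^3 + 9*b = (b + 1)*(b^4 - b^3 - 9*b^2 + 9*b) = (b - 3)*(b + 1)*(b^3 + 2*b^2 - 3*b) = (b - 3)*(b - 1)*(b + 1)*(b^2 + 3*b) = b*(b - 3)*(b - 1)*(b + 1)*(b + 3)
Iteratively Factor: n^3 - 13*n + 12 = (n - 1)*(n^2 + n - 12) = (n - 3)*(n - 1)*(n + 4)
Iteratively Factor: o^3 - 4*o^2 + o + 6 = (o - 3)*(o^2 - o - 2) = (o - 3)*(o + 1)*(o - 2)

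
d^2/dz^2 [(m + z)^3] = 6*m + 6*z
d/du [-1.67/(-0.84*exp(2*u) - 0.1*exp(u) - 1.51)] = (-2.8056*exp(u) - 0.167)*exp(u)/(0.84*exp(2*u) + 0.1*exp(u) + 1.51)^2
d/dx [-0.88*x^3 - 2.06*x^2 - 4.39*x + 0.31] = -2.64*x^2 - 4.12*x - 4.39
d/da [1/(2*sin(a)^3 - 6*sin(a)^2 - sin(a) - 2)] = (-6*sin(a)^2 + 12*sin(a) + 1)*cos(a)/(-2*sin(a)^3 + 6*sin(a)^2 + sin(a) + 2)^2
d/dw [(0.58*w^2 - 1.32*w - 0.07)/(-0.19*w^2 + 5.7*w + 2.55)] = (3.0552*w^2 + 2.9314*w - 2.967)/(0.0361*w^4 - 2.166*w^3 + 31.521*w^2 + 29.07*w + 6.5025)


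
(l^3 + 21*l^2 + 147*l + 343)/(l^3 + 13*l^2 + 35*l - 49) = (l + 7)/(l - 1)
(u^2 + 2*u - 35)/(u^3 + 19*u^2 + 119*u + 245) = (u - 5)/(u^2 + 12*u + 35)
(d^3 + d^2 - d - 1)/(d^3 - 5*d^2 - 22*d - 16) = (d^2 - 1)/(d^2 - 6*d - 16)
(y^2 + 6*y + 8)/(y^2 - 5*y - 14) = (y + 4)/(y - 7)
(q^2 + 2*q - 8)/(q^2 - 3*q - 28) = (q - 2)/(q - 7)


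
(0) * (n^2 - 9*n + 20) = 0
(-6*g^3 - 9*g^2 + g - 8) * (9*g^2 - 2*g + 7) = -54*g^5 - 69*g^4 - 15*g^3 - 137*g^2 + 23*g - 56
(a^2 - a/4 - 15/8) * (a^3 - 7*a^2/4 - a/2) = a^5 - 2*a^4 - 31*a^3/16 + 109*a^2/32 + 15*a/16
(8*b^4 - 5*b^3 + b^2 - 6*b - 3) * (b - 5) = 8*b^5 - 45*b^4 + 26*b^3 - 11*b^2 + 27*b + 15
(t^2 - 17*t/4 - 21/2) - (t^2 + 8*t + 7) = -49*t/4 - 35/2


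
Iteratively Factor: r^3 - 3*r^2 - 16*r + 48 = (r + 4)*(r^2 - 7*r + 12) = (r - 3)*(r + 4)*(r - 4)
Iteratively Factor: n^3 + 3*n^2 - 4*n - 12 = (n - 2)*(n^2 + 5*n + 6) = (n - 2)*(n + 3)*(n + 2)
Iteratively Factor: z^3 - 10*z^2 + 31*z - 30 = (z - 5)*(z^2 - 5*z + 6) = (z - 5)*(z - 3)*(z - 2)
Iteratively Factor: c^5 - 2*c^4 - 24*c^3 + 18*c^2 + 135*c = (c - 5)*(c^4 + 3*c^3 - 9*c^2 - 27*c) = (c - 5)*(c + 3)*(c^3 - 9*c) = c*(c - 5)*(c + 3)*(c^2 - 9) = c*(c - 5)*(c - 3)*(c + 3)*(c + 3)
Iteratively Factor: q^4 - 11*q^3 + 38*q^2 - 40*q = (q - 5)*(q^3 - 6*q^2 + 8*q) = (q - 5)*(q - 4)*(q^2 - 2*q) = q*(q - 5)*(q - 4)*(q - 2)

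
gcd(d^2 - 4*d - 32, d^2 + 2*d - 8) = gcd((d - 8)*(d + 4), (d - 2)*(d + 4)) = d + 4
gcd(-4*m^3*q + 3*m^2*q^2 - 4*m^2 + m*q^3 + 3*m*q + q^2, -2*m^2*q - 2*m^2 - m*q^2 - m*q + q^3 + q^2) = 1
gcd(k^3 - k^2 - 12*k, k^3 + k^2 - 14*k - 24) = k^2 - k - 12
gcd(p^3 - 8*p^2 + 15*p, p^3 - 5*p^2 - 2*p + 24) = p - 3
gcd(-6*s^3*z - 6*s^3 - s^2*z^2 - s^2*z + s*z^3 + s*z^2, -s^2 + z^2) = 1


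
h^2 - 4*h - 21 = (h - 7)*(h + 3)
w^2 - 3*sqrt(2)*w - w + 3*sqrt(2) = (w - 1)*(w - 3*sqrt(2))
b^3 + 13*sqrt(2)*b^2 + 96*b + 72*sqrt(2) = (b + sqrt(2))*(b + 6*sqrt(2))^2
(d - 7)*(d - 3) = d^2 - 10*d + 21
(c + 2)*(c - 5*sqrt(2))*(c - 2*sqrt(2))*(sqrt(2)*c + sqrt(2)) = sqrt(2)*c^4 - 14*c^3 + 3*sqrt(2)*c^3 - 42*c^2 + 22*sqrt(2)*c^2 - 28*c + 60*sqrt(2)*c + 40*sqrt(2)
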